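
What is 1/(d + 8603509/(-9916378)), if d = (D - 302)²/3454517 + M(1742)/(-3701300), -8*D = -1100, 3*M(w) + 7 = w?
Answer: -19018924468375418070/16354923776225296513 ≈ -1.1629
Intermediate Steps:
M(w) = -7/3 + w/3
D = 275/2 (D = -⅛*(-1100) = 275/2 ≈ 137.50)
d = 14724036149/1917930565815 (d = (275/2 - 302)²/3454517 + (-7/3 + (⅓)*1742)/(-3701300) = (-329/2)²*(1/3454517) + (-7/3 + 1742/3)*(-1/3701300) = (108241/4)*(1/3454517) + (1735/3)*(-1/3701300) = 108241/13818068 - 347/2220780 = 14724036149/1917930565815 ≈ 0.0076770)
1/(d + 8603509/(-9916378)) = 1/(14724036149/1917930565815 + 8603509/(-9916378)) = 1/(14724036149/1917930565815 + 8603509*(-1/9916378)) = 1/(14724036149/1917930565815 - 8603509/9916378) = 1/(-16354923776225296513/19018924468375418070) = -19018924468375418070/16354923776225296513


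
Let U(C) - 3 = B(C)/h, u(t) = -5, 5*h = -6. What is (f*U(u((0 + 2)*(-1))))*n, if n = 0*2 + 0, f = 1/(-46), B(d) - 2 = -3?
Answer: 0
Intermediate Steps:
h = -6/5 (h = (1/5)*(-6) = -6/5 ≈ -1.2000)
B(d) = -1 (B(d) = 2 - 3 = -1)
f = -1/46 ≈ -0.021739
n = 0 (n = 0 + 0 = 0)
U(C) = 23/6 (U(C) = 3 - 1/(-6/5) = 3 - 1*(-5/6) = 3 + 5/6 = 23/6)
(f*U(u((0 + 2)*(-1))))*n = -1/46*23/6*0 = -1/12*0 = 0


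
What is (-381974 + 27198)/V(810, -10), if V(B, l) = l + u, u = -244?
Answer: 177388/127 ≈ 1396.8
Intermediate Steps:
V(B, l) = -244 + l (V(B, l) = l - 244 = -244 + l)
(-381974 + 27198)/V(810, -10) = (-381974 + 27198)/(-244 - 10) = -354776/(-254) = -354776*(-1/254) = 177388/127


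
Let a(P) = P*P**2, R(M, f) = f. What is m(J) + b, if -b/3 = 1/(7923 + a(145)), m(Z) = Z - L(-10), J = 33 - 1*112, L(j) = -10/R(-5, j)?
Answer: -244523843/3056548 ≈ -80.000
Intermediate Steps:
a(P) = P**3
L(j) = -10/j
J = -79 (J = 33 - 112 = -79)
m(Z) = -1 + Z (m(Z) = Z - (-10)/(-10) = Z - (-10)*(-1)/10 = Z - 1*1 = Z - 1 = -1 + Z)
b = -3/3056548 (b = -3/(7923 + 145**3) = -3/(7923 + 3048625) = -3/3056548 ≈ -9.8150e-7)
m(J) + b = (-1 - 79) - 3/3056548 = -80 - 3/3056548 = -244523843/3056548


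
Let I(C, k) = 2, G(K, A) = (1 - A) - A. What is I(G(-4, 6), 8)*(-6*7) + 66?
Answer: -18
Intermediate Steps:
G(K, A) = 1 - 2*A
I(G(-4, 6), 8)*(-6*7) + 66 = 2*(-6*7) + 66 = 2*(-42) + 66 = -84 + 66 = -18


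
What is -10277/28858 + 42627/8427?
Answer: 381175229/81062122 ≈ 4.7023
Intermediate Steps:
-10277/28858 + 42627/8427 = -10277*1/28858 + 42627*(1/8427) = -10277/28858 + 14209/2809 = 381175229/81062122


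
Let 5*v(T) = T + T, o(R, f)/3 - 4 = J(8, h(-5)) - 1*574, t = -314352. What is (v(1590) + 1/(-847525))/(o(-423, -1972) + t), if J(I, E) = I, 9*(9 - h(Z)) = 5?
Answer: -539025899/267850105950 ≈ -0.0020124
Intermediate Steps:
h(Z) = 76/9 (h(Z) = 9 - ⅑*5 = 9 - 5/9 = 76/9)
o(R, f) = -1686 (o(R, f) = 12 + 3*(8 - 1*574) = 12 + 3*(8 - 574) = 12 + 3*(-566) = 12 - 1698 = -1686)
v(T) = 2*T/5 (v(T) = (T + T)/5 = (2*T)/5 = 2*T/5)
(v(1590) + 1/(-847525))/(o(-423, -1972) + t) = ((⅖)*1590 + 1/(-847525))/(-1686 - 314352) = (636 - 1/847525)/(-316038) = (539025899/847525)*(-1/316038) = -539025899/267850105950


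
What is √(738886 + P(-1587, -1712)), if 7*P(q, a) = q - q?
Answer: √738886 ≈ 859.58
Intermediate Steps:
P(q, a) = 0 (P(q, a) = (q - q)/7 = (⅐)*0 = 0)
√(738886 + P(-1587, -1712)) = √(738886 + 0) = √738886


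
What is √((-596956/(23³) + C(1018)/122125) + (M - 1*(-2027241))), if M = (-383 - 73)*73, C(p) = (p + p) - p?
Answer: √332877714853195682255/12920825 ≈ 1412.1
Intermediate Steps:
C(p) = p (C(p) = 2*p - p = p)
M = -33288 (M = -456*73 = -33288)
√((-596956/(23³) + C(1018)/122125) + (M - 1*(-2027241))) = √((-596956/(23³) + 1018/122125) + (-33288 - 1*(-2027241))) = √((-596956/12167 + 1018*(1/122125)) + (-33288 + 2027241)) = √((-596956*1/12167 + 1018/122125) + 1993953) = √((-596956/12167 + 1018/122125) + 1993953) = √(-72890865494/1485894875 + 1993953) = √(2962731652825381/1485894875) = √332877714853195682255/12920825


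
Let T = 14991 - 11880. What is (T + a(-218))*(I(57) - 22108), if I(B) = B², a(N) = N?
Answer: -54559087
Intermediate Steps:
T = 3111
(T + a(-218))*(I(57) - 22108) = (3111 - 218)*(57² - 22108) = 2893*(3249 - 22108) = 2893*(-18859) = -54559087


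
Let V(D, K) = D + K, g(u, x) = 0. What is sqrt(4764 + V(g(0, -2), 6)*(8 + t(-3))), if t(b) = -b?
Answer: sqrt(4830) ≈ 69.498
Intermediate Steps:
sqrt(4764 + V(g(0, -2), 6)*(8 + t(-3))) = sqrt(4764 + (0 + 6)*(8 - 1*(-3))) = sqrt(4764 + 6*(8 + 3)) = sqrt(4764 + 6*11) = sqrt(4764 + 66) = sqrt(4830)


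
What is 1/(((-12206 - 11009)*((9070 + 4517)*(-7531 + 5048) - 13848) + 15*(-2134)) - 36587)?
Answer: 1/783514747738 ≈ 1.2763e-12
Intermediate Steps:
1/(((-12206 - 11009)*((9070 + 4517)*(-7531 + 5048) - 13848) + 15*(-2134)) - 36587) = 1/((-23215*(13587*(-2483) - 13848) - 32010) - 36587) = 1/((-23215*(-33736521 - 13848) - 32010) - 36587) = 1/((-23215*(-33750369) - 32010) - 36587) = 1/((783514816335 - 32010) - 36587) = 1/(783514784325 - 36587) = 1/783514747738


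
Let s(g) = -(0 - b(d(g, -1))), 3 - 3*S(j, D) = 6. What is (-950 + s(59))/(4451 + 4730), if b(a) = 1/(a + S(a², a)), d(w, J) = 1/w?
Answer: -55159/532498 ≈ -0.10359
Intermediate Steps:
S(j, D) = -1 (S(j, D) = 1 - ⅓*6 = 1 - 2 = -1)
b(a) = 1/(-1 + a) (b(a) = 1/(a - 1) = 1/(-1 + a))
s(g) = 1/(-1 + 1/g) (s(g) = -(0 - 1/(-1 + 1/g)) = -(-1)/(-1 + 1/g) = 1/(-1 + 1/g))
(-950 + s(59))/(4451 + 4730) = (-950 - 1*59/(-1 + 59))/(4451 + 4730) = (-950 - 1*59/58)/9181 = (-950 - 1*59*1/58)*(1/9181) = (-950 - 59/58)*(1/9181) = -55159/58*1/9181 = -55159/532498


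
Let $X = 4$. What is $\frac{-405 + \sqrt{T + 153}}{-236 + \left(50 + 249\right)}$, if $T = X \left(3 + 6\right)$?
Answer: $- \frac{45}{7} + \frac{\sqrt{21}}{21} \approx -6.2104$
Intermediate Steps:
$T = 36$ ($T = 4 \left(3 + 6\right) = 4 \cdot 9 = 36$)
$\frac{-405 + \sqrt{T + 153}}{-236 + \left(50 + 249\right)} = \frac{-405 + \sqrt{36 + 153}}{-236 + \left(50 + 249\right)} = \frac{-405 + \sqrt{189}}{-236 + 299} = \frac{-405 + 3 \sqrt{21}}{63} = \left(-405 + 3 \sqrt{21}\right) \frac{1}{63} = - \frac{45}{7} + \frac{\sqrt{21}}{21}$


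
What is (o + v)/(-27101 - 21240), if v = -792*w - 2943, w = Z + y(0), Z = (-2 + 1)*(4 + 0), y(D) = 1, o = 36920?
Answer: -36353/48341 ≈ -0.75201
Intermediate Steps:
Z = -4 (Z = -1*4 = -4)
w = -3 (w = -4 + 1 = -3)
v = -567 (v = -792*(-3) - 2943 = 2376 - 2943 = -567)
(o + v)/(-27101 - 21240) = (36920 - 567)/(-27101 - 21240) = 36353/(-48341) = 36353*(-1/48341) = -36353/48341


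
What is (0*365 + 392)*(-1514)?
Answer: -593488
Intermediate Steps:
(0*365 + 392)*(-1514) = (0 + 392)*(-1514) = 392*(-1514) = -593488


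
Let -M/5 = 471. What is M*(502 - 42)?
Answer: -1083300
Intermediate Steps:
M = -2355 (M = -5*471 = -2355)
M*(502 - 42) = -2355*(502 - 42) = -2355*460 = -1083300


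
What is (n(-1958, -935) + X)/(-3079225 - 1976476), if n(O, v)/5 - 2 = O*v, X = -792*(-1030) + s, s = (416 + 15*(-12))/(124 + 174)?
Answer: -1485443698/753299449 ≈ -1.9719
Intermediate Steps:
s = 118/149 (s = (416 - 180)/298 = 236*(1/298) = 118/149 ≈ 0.79195)
X = 121548358/149 (X = -792*(-1030) + 118/149 = 815760 + 118/149 = 121548358/149 ≈ 8.1576e+5)
n(O, v) = 10 + 5*O*v (n(O, v) = 10 + 5*(O*v) = 10 + 5*O*v)
(n(-1958, -935) + X)/(-3079225 - 1976476) = ((10 + 5*(-1958)*(-935)) + 121548358/149)/(-3079225 - 1976476) = ((10 + 9153650) + 121548358/149)/(-5055701) = (9153660 + 121548358/149)*(-1/5055701) = (1485443698/149)*(-1/5055701) = -1485443698/753299449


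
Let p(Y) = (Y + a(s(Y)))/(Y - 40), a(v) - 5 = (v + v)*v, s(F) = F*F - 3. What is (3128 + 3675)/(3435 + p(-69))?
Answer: -741527/44902649 ≈ -0.016514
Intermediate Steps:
s(F) = -3 + F² (s(F) = F² - 3 = -3 + F²)
a(v) = 5 + 2*v² (a(v) = 5 + (v + v)*v = 5 + (2*v)*v = 5 + 2*v²)
p(Y) = (5 + Y + 2*(-3 + Y²)²)/(-40 + Y) (p(Y) = (Y + (5 + 2*(-3 + Y²)²))/(Y - 40) = (5 + Y + 2*(-3 + Y²)²)/(-40 + Y))
(3128 + 3675)/(3435 + p(-69)) = (3128 + 3675)/(3435 + (5 - 69 + 2*(-3 + (-69)²)²)/(-40 - 69)) = 6803/(3435 + (5 - 69 + 2*(-3 + 4761)²)/(-109)) = 6803/(3435 - (5 - 69 + 2*4758²)/109) = 6803/(3435 - (5 - 69 + 2*22638564)/109) = 6803/(3435 - (5 - 69 + 45277128)/109) = 6803/(3435 - 1/109*45277064) = 6803/(3435 - 45277064/109) = 6803/(-44902649/109) = 6803*(-109/44902649) = -741527/44902649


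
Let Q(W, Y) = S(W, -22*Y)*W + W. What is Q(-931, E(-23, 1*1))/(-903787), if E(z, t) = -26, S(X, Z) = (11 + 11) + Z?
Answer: 553945/903787 ≈ 0.61292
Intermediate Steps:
S(X, Z) = 22 + Z
Q(W, Y) = W + W*(22 - 22*Y) (Q(W, Y) = (22 - 22*Y)*W + W = W*(22 - 22*Y) + W = W + W*(22 - 22*Y))
Q(-931, E(-23, 1*1))/(-903787) = -931*(23 - 22*(-26))/(-903787) = -931*(23 + 572)*(-1/903787) = -931*595*(-1/903787) = -553945*(-1/903787) = 553945/903787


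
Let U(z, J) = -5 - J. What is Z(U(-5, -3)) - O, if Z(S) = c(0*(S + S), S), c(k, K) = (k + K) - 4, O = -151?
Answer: 145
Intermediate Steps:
c(k, K) = -4 + K + k (c(k, K) = (K + k) - 4 = -4 + K + k)
Z(S) = -4 + S (Z(S) = -4 + S + 0*(S + S) = -4 + S + 0*(2*S) = -4 + S + 0 = -4 + S)
Z(U(-5, -3)) - O = (-4 + (-5 - 1*(-3))) - 1*(-151) = (-4 + (-5 + 3)) + 151 = (-4 - 2) + 151 = -6 + 151 = 145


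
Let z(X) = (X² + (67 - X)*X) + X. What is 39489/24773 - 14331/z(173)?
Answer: 6442749/17142916 ≈ 0.37583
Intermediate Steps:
z(X) = X + X² + X*(67 - X) (z(X) = (X² + X*(67 - X)) + X = X + X² + X*(67 - X))
39489/24773 - 14331/z(173) = 39489/24773 - 14331/(68*173) = 39489*(1/24773) - 14331/11764 = 39489/24773 - 14331*1/11764 = 39489/24773 - 843/692 = 6442749/17142916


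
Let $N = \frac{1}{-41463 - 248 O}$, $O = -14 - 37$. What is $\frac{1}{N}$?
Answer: $-28815$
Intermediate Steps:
$O = -51$ ($O = -14 - 37 = -51$)
$N = - \frac{1}{28815}$ ($N = \frac{1}{-41463 - -12648} = \frac{1}{-41463 + 12648} = \frac{1}{-28815} = - \frac{1}{28815} \approx -3.4704 \cdot 10^{-5}$)
$\frac{1}{N} = \frac{1}{- \frac{1}{28815}} = -28815$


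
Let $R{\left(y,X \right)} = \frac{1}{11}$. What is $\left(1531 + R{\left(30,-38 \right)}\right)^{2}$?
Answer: $\frac{283652964}{121} \approx 2.3442 \cdot 10^{6}$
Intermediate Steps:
$R{\left(y,X \right)} = \frac{1}{11}$
$\left(1531 + R{\left(30,-38 \right)}\right)^{2} = \left(1531 + \frac{1}{11}\right)^{2} = \left(\frac{16842}{11}\right)^{2} = \frac{283652964}{121}$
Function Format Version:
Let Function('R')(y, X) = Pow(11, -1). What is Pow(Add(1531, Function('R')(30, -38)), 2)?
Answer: Rational(283652964, 121) ≈ 2.3442e+6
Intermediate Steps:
Function('R')(y, X) = Rational(1, 11)
Pow(Add(1531, Function('R')(30, -38)), 2) = Pow(Add(1531, Rational(1, 11)), 2) = Pow(Rational(16842, 11), 2) = Rational(283652964, 121)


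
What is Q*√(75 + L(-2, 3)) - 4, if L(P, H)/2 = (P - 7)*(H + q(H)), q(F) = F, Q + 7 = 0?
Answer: -4 - 7*I*√33 ≈ -4.0 - 40.212*I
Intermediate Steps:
Q = -7 (Q = -7 + 0 = -7)
L(P, H) = 4*H*(-7 + P) (L(P, H) = 2*((P - 7)*(H + H)) = 2*((-7 + P)*(2*H)) = 2*(2*H*(-7 + P)) = 4*H*(-7 + P))
Q*√(75 + L(-2, 3)) - 4 = -7*√(75 + 4*3*(-7 - 2)) - 4 = -7*√(75 + 4*3*(-9)) - 4 = -7*√(75 - 108) - 4 = -7*I*√33 - 4 = -4 - 7*I*√33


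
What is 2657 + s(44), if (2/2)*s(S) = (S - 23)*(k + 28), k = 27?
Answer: 3812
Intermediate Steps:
s(S) = -1265 + 55*S (s(S) = (S - 23)*(27 + 28) = (-23 + S)*55 = -1265 + 55*S)
2657 + s(44) = 2657 + (-1265 + 55*44) = 2657 + (-1265 + 2420) = 2657 + 1155 = 3812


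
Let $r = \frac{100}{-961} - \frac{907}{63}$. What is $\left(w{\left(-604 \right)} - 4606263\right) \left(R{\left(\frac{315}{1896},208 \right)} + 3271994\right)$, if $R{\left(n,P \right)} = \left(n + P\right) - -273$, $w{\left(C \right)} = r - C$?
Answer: $- \frac{48058396497488461585}{3188598} \approx -1.5072 \cdot 10^{13}$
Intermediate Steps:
$r = - \frac{877927}{60543}$ ($r = 100 \left(- \frac{1}{961}\right) - \frac{907}{63} = - \frac{100}{961} - \frac{907}{63} = - \frac{877927}{60543} \approx -14.501$)
$w{\left(C \right)} = - \frac{877927}{60543} - C$
$R{\left(n,P \right)} = 273 + P + n$ ($R{\left(n,P \right)} = \left(P + n\right) + 273 = 273 + P + n$)
$\left(w{\left(-604 \right)} - 4606263\right) \left(R{\left(\frac{315}{1896},208 \right)} + 3271994\right) = \left(\left(- \frac{877927}{60543} - -604\right) - 4606263\right) \left(\left(273 + 208 + \frac{315}{1896}\right) + 3271994\right) = \left(\left(- \frac{877927}{60543} + 604\right) - 4606263\right) \left(\left(273 + 208 + 315 \cdot \frac{1}{1896}\right) + 3271994\right) = \left(\frac{35690045}{60543} - 4606263\right) \left(\left(273 + 208 + \frac{105}{632}\right) + 3271994\right) = - \frac{278841290764 \left(\frac{304097}{632} + 3271994\right)}{60543} = \left(- \frac{278841290764}{60543}\right) \frac{2068204305}{632} = - \frac{48058396497488461585}{3188598}$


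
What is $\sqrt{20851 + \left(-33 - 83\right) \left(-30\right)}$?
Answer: $\sqrt{24331} \approx 155.98$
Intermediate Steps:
$\sqrt{20851 + \left(-33 - 83\right) \left(-30\right)} = \sqrt{20851 - -3480} = \sqrt{20851 + 3480} = \sqrt{24331}$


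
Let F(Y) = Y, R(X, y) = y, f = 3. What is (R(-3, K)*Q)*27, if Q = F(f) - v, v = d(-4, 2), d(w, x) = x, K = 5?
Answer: 135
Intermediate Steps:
v = 2
Q = 1 (Q = 3 - 1*2 = 3 - 2 = 1)
(R(-3, K)*Q)*27 = (5*1)*27 = 5*27 = 135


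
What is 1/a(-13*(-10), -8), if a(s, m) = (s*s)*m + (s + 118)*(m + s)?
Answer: -1/104944 ≈ -9.5289e-6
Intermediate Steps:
a(s, m) = m*s**2 + (118 + s)*(m + s) (a(s, m) = s**2*m + (118 + s)*(m + s) = m*s**2 + (118 + s)*(m + s))
1/a(-13*(-10), -8) = 1/((-13*(-10))**2 + 118*(-8) + 118*(-13*(-10)) - (-104)*(-10) - 8*(-13*(-10))**2) = 1/(130**2 - 944 + 118*130 - 8*130 - 8*130**2) = 1/(16900 - 944 + 15340 - 1040 - 8*16900) = 1/(16900 - 944 + 15340 - 1040 - 135200) = 1/(-104944) = -1/104944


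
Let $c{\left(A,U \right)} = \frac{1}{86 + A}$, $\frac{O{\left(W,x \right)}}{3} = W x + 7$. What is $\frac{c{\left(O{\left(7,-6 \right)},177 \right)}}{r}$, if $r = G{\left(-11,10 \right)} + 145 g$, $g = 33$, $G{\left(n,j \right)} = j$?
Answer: $- \frac{1}{91105} \approx -1.0976 \cdot 10^{-5}$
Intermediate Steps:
$O{\left(W,x \right)} = 21 + 3 W x$ ($O{\left(W,x \right)} = 3 \left(W x + 7\right) = 3 \left(7 + W x\right) = 21 + 3 W x$)
$r = 4795$ ($r = 10 + 145 \cdot 33 = 10 + 4785 = 4795$)
$\frac{c{\left(O{\left(7,-6 \right)},177 \right)}}{r} = \frac{1}{\left(86 + \left(21 + 3 \cdot 7 \left(-6\right)\right)\right) 4795} = \frac{1}{86 + \left(21 - 126\right)} \frac{1}{4795} = \frac{1}{86 - 105} \cdot \frac{1}{4795} = \frac{1}{-19} \cdot \frac{1}{4795} = \left(- \frac{1}{19}\right) \frac{1}{4795} = - \frac{1}{91105}$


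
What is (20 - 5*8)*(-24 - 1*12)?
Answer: 720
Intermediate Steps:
(20 - 5*8)*(-24 - 1*12) = (20 - 40)*(-24 - 12) = -20*(-36) = 720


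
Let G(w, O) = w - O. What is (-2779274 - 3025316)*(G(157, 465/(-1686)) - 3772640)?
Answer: 6153258054392845/281 ≈ 2.1898e+13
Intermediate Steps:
(-2779274 - 3025316)*(G(157, 465/(-1686)) - 3772640) = (-2779274 - 3025316)*((157 - 465/(-1686)) - 3772640) = -5804590*((157 - 465*(-1)/1686) - 3772640) = -5804590*((157 - 1*(-155/562)) - 3772640) = -5804590*((157 + 155/562) - 3772640) = -5804590*(88389/562 - 3772640) = -5804590*(-2120135291/562) = 6153258054392845/281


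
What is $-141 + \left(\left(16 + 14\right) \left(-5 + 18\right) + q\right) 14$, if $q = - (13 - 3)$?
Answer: $5179$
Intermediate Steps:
$q = -10$ ($q = \left(-1\right) 10 = -10$)
$-141 + \left(\left(16 + 14\right) \left(-5 + 18\right) + q\right) 14 = -141 + \left(\left(16 + 14\right) \left(-5 + 18\right) - 10\right) 14 = -141 + \left(30 \cdot 13 - 10\right) 14 = -141 + \left(390 - 10\right) 14 = -141 + 380 \cdot 14 = -141 + 5320 = 5179$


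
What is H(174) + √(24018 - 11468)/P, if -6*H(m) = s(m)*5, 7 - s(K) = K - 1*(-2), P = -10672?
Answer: 845/6 - 5*√502/10672 ≈ 140.82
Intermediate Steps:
s(K) = 5 - K (s(K) = 7 - (K - 1*(-2)) = 7 - (K + 2) = 7 - (2 + K) = 7 + (-2 - K) = 5 - K)
H(m) = -25/6 + 5*m/6 (H(m) = -(5 - m)*5/6 = -(25 - 5*m)/6 = -25/6 + 5*m/6)
H(174) + √(24018 - 11468)/P = (-25/6 + (⅚)*174) + √(24018 - 11468)/(-10672) = (-25/6 + 145) + √12550*(-1/10672) = 845/6 + (5*√502)*(-1/10672) = 845/6 - 5*√502/10672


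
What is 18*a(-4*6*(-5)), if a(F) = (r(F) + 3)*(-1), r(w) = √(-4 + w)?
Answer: -54 - 36*√29 ≈ -247.87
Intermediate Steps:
a(F) = -3 - √(-4 + F) (a(F) = (√(-4 + F) + 3)*(-1) = (3 + √(-4 + F))*(-1) = -3 - √(-4 + F))
18*a(-4*6*(-5)) = 18*(-3 - √(-4 - 4*6*(-5))) = 18*(-3 - √(-4 - 24*(-5))) = 18*(-3 - √(-4 + 120)) = 18*(-3 - √116) = 18*(-3 - 2*√29) = -54 - 36*√29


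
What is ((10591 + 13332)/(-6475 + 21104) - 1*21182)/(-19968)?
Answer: 309847555/292111872 ≈ 1.0607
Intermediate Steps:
((10591 + 13332)/(-6475 + 21104) - 1*21182)/(-19968) = (23923/14629 - 21182)*(-1/19968) = -309847555/14629*(-1/19968) = 309847555/292111872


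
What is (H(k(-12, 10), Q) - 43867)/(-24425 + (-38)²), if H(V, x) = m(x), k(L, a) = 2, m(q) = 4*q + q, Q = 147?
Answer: 43132/22981 ≈ 1.8769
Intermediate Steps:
m(q) = 5*q
H(V, x) = 5*x
(H(k(-12, 10), Q) - 43867)/(-24425 + (-38)²) = (5*147 - 43867)/(-24425 + (-38)²) = (735 - 43867)/(-24425 + 1444) = -43132/(-22981) = -43132*(-1/22981) = 43132/22981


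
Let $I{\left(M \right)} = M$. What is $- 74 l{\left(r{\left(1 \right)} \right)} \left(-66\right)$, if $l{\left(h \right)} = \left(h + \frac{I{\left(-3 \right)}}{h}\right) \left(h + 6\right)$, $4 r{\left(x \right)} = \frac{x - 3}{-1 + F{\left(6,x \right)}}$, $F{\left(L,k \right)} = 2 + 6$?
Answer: $\frac{59488341}{49} \approx 1.214 \cdot 10^{6}$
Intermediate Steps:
$F{\left(L,k \right)} = 8$
$r{\left(x \right)} = - \frac{3}{28} + \frac{x}{28}$ ($r{\left(x \right)} = \frac{\left(x - 3\right) \frac{1}{-1 + 8}}{4} = \frac{\left(-3 + x\right) \frac{1}{7}}{4} = \frac{- \frac{3}{7} + \frac{x}{7}}{4} = - \frac{3}{28} + \frac{x}{28}$)
$l{\left(h \right)} = \left(6 + h\right) \left(h - \frac{3}{h}\right)$ ($l{\left(h \right)} = \left(h - \frac{3}{h}\right) \left(h + 6\right) = \left(h - \frac{3}{h}\right) \left(6 + h\right) = \left(6 + h\right) \left(h - \frac{3}{h}\right)$)
$- 74 l{\left(r{\left(1 \right)} \right)} \left(-66\right) = - 74 \left(-3 + \left(- \frac{3}{28} + \frac{1}{28} \cdot 1\right)^{2} - \frac{18}{- \frac{3}{28} + \frac{1}{28} \cdot 1} + 6 \left(- \frac{3}{28} + \frac{1}{28} \cdot 1\right)\right) \left(-66\right) = - 74 \left(-3 + \left(- \frac{3}{28} + \frac{1}{28}\right)^{2} - \frac{18}{- \frac{3}{28} + \frac{1}{28}} + 6 \left(- \frac{3}{28} + \frac{1}{28}\right)\right) \left(-66\right) = - 74 \left(-3 + \left(- \frac{1}{14}\right)^{2} - \frac{18}{- \frac{1}{14}} + 6 \left(- \frac{1}{14}\right)\right) \left(-66\right) = - 74 \left(-3 + \frac{1}{196} - -252 - \frac{3}{7}\right) \left(-66\right) = - 74 \left(-3 + \frac{1}{196} + 252 - \frac{3}{7}\right) \left(-66\right) = \left(-74\right) \frac{48721}{196} \left(-66\right) = \left(- \frac{1802677}{98}\right) \left(-66\right) = \frac{59488341}{49}$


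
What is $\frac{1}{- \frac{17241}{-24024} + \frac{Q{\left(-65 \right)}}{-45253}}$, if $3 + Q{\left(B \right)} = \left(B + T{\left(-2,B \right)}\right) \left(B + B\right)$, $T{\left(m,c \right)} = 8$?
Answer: $\frac{3982264}{2206085} \approx 1.8051$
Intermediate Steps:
$Q{\left(B \right)} = -3 + 2 B \left(8 + B\right)$ ($Q{\left(B \right)} = -3 + \left(B + 8\right) \left(B + B\right) = -3 + \left(8 + B\right) 2 B = -3 + 2 B \left(8 + B\right)$)
$\frac{1}{- \frac{17241}{-24024} + \frac{Q{\left(-65 \right)}}{-45253}} = \frac{1}{- \frac{17241}{-24024} + \frac{-3 + 2 \left(-65\right)^{2} + 16 \left(-65\right)}{-45253}} = \frac{1}{\left(-17241\right) \left(- \frac{1}{24024}\right) + \left(-3 + 2 \cdot 4225 - 1040\right) \left(- \frac{1}{45253}\right)} = \frac{1}{\frac{821}{1144} + \left(-3 + 8450 - 1040\right) \left(- \frac{1}{45253}\right)} = \frac{1}{\frac{821}{1144} + 7407 \left(- \frac{1}{45253}\right)} = \frac{1}{\frac{821}{1144} - \frac{7407}{45253}} = \frac{1}{\frac{2206085}{3982264}} = \frac{3982264}{2206085}$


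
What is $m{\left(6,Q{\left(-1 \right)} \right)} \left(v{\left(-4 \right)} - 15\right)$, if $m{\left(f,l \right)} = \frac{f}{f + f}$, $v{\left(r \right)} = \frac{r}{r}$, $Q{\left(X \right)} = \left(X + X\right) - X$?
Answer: $-7$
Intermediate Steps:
$Q{\left(X \right)} = X$ ($Q{\left(X \right)} = 2 X - X = X$)
$v{\left(r \right)} = 1$
$m{\left(f,l \right)} = \frac{1}{2}$ ($m{\left(f,l \right)} = \frac{f}{2 f} = f \frac{1}{2 f} = \frac{1}{2}$)
$m{\left(6,Q{\left(-1 \right)} \right)} \left(v{\left(-4 \right)} - 15\right) = \frac{1 - 15}{2} = \frac{1}{2} \left(-14\right) = -7$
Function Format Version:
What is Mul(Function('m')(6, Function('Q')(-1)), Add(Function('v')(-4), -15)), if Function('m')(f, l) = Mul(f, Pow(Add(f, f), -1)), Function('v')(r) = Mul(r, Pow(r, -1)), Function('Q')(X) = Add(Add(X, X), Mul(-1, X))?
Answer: -7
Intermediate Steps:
Function('Q')(X) = X (Function('Q')(X) = Add(Mul(2, X), Mul(-1, X)) = X)
Function('v')(r) = 1
Function('m')(f, l) = Rational(1, 2) (Function('m')(f, l) = Mul(f, Pow(Mul(2, f), -1)) = Mul(f, Mul(Rational(1, 2), Pow(f, -1))) = Rational(1, 2))
Mul(Function('m')(6, Function('Q')(-1)), Add(Function('v')(-4), -15)) = Mul(Rational(1, 2), Add(1, -15)) = Mul(Rational(1, 2), -14) = -7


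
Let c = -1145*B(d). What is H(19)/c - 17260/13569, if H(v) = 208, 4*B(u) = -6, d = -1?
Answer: -17881132/15536505 ≈ -1.1509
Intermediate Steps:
B(u) = -3/2 (B(u) = (1/4)*(-6) = -3/2)
c = 3435/2 (c = -1145*(-3/2) = 3435/2 ≈ 1717.5)
H(19)/c - 17260/13569 = 208/(3435/2) - 17260/13569 = 208*(2/3435) - 17260*1/13569 = 416/3435 - 17260/13569 = -17881132/15536505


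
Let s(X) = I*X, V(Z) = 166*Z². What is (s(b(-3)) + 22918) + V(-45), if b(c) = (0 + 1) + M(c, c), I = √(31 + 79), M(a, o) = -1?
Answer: 359068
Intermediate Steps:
I = √110 ≈ 10.488
b(c) = 0 (b(c) = (0 + 1) - 1 = 1 - 1 = 0)
s(X) = X*√110 (s(X) = √110*X = X*√110)
(s(b(-3)) + 22918) + V(-45) = (0*√110 + 22918) + 166*(-45)² = (0 + 22918) + 166*2025 = 22918 + 336150 = 359068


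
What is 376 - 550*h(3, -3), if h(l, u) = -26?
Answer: 14676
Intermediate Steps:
376 - 550*h(3, -3) = 376 - 550*(-26) = 376 + 14300 = 14676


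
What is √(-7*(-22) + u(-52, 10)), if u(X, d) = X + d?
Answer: 4*√7 ≈ 10.583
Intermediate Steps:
√(-7*(-22) + u(-52, 10)) = √(-7*(-22) + (-52 + 10)) = √(154 - 42) = √112 = 4*√7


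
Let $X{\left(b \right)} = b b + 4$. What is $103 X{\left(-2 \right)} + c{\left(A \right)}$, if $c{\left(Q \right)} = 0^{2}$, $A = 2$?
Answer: $824$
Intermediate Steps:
$X{\left(b \right)} = 4 + b^{2}$ ($X{\left(b \right)} = b^{2} + 4 = 4 + b^{2}$)
$c{\left(Q \right)} = 0$
$103 X{\left(-2 \right)} + c{\left(A \right)} = 103 \left(4 + \left(-2\right)^{2}\right) + 0 = 103 \left(4 + 4\right) + 0 = 103 \cdot 8 + 0 = 824 + 0 = 824$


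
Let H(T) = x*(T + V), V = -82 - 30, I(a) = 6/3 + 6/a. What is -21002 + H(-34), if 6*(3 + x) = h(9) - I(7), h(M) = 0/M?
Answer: -430384/21 ≈ -20494.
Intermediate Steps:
I(a) = 2 + 6/a (I(a) = 6*(⅓) + 6/a = 2 + 6/a)
h(M) = 0
V = -112
x = -73/21 (x = -3 + (0 - (2 + 6/7))/6 = -3 + (0 - 1*20/7)/6 = -3 + (0 - 20/7)/6 = -3 + (⅙)*(-20/7) = -3 - 10/21 = -73/21 ≈ -3.4762)
H(T) = 1168/3 - 73*T/21 (H(T) = -73*(T - 112)/21 = -73*(-112 + T)/21 = 1168/3 - 73*T/21)
-21002 + H(-34) = -21002 + (1168/3 - 73/21*(-34)) = -21002 + (1168/3 + 2482/21) = -21002 + 10658/21 = -430384/21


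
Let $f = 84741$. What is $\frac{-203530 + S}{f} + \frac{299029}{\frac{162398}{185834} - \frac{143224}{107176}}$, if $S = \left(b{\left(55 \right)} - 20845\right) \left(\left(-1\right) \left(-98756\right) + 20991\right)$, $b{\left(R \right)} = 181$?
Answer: $- \frac{3663118544406703865}{5420317281952} \approx -6.7581 \cdot 10^{5}$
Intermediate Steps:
$S = -2474452008$ ($S = \left(181 - 20845\right) \left(\left(-1\right) \left(-98756\right) + 20991\right) = - 20664 \left(98756 + 20991\right) = \left(-20664\right) 119747 = -2474452008$)
$\frac{-203530 + S}{f} + \frac{299029}{\frac{162398}{185834} - \frac{143224}{107176}} = \frac{-203530 - 2474452008}{84741} + \frac{299029}{\frac{162398}{185834} - \frac{143224}{107176}} = \left(-2474655538\right) \frac{1}{84741} + \frac{299029}{162398 \cdot \frac{1}{185834} - \frac{17903}{13397}} = - \frac{2474655538}{84741} + \frac{299029}{\frac{81199}{92917} - \frac{17903}{13397}} = - \frac{2474655538}{84741} + \frac{299029}{- \frac{575670048}{1244809049}} = - \frac{2474655538}{84741} + 299029 \left(- \frac{1244809049}{575670048}\right) = - \frac{2474655538}{84741} - \frac{372234005113421}{575670048} = - \frac{3663118544406703865}{5420317281952}$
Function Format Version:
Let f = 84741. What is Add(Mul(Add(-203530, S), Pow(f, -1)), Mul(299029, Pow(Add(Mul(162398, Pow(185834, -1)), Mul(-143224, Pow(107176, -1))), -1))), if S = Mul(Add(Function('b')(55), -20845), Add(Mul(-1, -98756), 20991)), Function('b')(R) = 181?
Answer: Rational(-3663118544406703865, 5420317281952) ≈ -6.7581e+5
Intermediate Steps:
S = -2474452008 (S = Mul(Add(181, -20845), Add(Mul(-1, -98756), 20991)) = Mul(-20664, Add(98756, 20991)) = Mul(-20664, 119747) = -2474452008)
Add(Mul(Add(-203530, S), Pow(f, -1)), Mul(299029, Pow(Add(Mul(162398, Pow(185834, -1)), Mul(-143224, Pow(107176, -1))), -1))) = Add(Mul(Add(-203530, -2474452008), Pow(84741, -1)), Mul(299029, Pow(Add(Mul(162398, Pow(185834, -1)), Mul(-143224, Pow(107176, -1))), -1))) = Add(Mul(-2474655538, Rational(1, 84741)), Mul(299029, Pow(Add(Mul(162398, Rational(1, 185834)), Mul(-143224, Rational(1, 107176))), -1))) = Add(Rational(-2474655538, 84741), Mul(299029, Pow(Add(Rational(81199, 92917), Rational(-17903, 13397)), -1))) = Add(Rational(-2474655538, 84741), Mul(299029, Pow(Rational(-575670048, 1244809049), -1))) = Add(Rational(-2474655538, 84741), Mul(299029, Rational(-1244809049, 575670048))) = Add(Rational(-2474655538, 84741), Rational(-372234005113421, 575670048)) = Rational(-3663118544406703865, 5420317281952)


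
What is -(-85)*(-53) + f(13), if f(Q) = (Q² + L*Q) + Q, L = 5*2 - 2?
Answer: -4219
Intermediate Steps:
L = 8 (L = 10 - 2 = 8)
f(Q) = Q² + 9*Q (f(Q) = (Q² + 8*Q) + Q = Q² + 9*Q)
-(-85)*(-53) + f(13) = -(-85)*(-53) + 13*(9 + 13) = -85*53 + 13*22 = -4505 + 286 = -4219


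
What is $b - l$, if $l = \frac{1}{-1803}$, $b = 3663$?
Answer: $\frac{6604390}{1803} \approx 3663.0$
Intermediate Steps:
$l = - \frac{1}{1803} \approx -0.00055463$
$b - l = 3663 - - \frac{1}{1803} = 3663 + \frac{1}{1803} = \frac{6604390}{1803}$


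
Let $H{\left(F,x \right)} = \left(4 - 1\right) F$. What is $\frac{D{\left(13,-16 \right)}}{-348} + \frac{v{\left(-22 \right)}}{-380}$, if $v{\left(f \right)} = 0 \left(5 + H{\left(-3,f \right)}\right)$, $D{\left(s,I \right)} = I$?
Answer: $\frac{4}{87} \approx 0.045977$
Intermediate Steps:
$H{\left(F,x \right)} = 3 F$
$v{\left(f \right)} = 0$ ($v{\left(f \right)} = 0 \left(5 + 3 \left(-3\right)\right) = 0 \left(5 - 9\right) = 0 \left(-4\right) = 0$)
$\frac{D{\left(13,-16 \right)}}{-348} + \frac{v{\left(-22 \right)}}{-380} = - \frac{16}{-348} + \frac{0}{-380} = \left(-16\right) \left(- \frac{1}{348}\right) + 0 \left(- \frac{1}{380}\right) = \frac{4}{87} + 0 = \frac{4}{87}$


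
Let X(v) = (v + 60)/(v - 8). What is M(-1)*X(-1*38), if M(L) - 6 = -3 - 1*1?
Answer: -22/23 ≈ -0.95652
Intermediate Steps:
M(L) = 2 (M(L) = 6 + (-3 - 1*1) = 6 + (-3 - 1) = 6 - 4 = 2)
X(v) = (60 + v)/(-8 + v)
M(-1)*X(-1*38) = 2*((60 - 1*38)/(-8 - 1*38)) = 2*((60 - 38)/(-8 - 38)) = 2*(22/(-46)) = 2*(-1/46*22) = 2*(-11/23) = -22/23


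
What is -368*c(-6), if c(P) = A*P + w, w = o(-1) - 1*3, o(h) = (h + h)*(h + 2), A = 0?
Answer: 1840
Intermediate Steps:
o(h) = 2*h*(2 + h) (o(h) = (2*h)*(2 + h) = 2*h*(2 + h))
w = -5 (w = 2*(-1)*(2 - 1) - 1*3 = 2*(-1)*1 - 3 = -2 - 3 = -5)
c(P) = -5 (c(P) = 0*P - 5 = 0 - 5 = -5)
-368*c(-6) = -368*(-5) = 1840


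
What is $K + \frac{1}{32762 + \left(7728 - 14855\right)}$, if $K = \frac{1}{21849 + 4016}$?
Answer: $\frac{2060}{26521971} \approx 7.7671 \cdot 10^{-5}$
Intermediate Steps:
$K = \frac{1}{25865} \approx 3.8662 \cdot 10^{-5}$
$K + \frac{1}{32762 + \left(7728 - 14855\right)} = \frac{1}{25865} + \frac{1}{32762 + \left(7728 - 14855\right)} = \frac{1}{25865} + \frac{1}{32762 - 7127} = \frac{1}{25865} + \frac{1}{25635} = \frac{2060}{26521971}$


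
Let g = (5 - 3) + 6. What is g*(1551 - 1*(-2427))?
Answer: 31824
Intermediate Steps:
g = 8 (g = 2 + 6 = 8)
g*(1551 - 1*(-2427)) = 8*(1551 - 1*(-2427)) = 8*(1551 + 2427) = 8*3978 = 31824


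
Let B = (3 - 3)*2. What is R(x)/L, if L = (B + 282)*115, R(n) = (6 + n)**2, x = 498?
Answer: 42336/5405 ≈ 7.8327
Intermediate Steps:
B = 0 (B = 0*2 = 0)
L = 32430 (L = (0 + 282)*115 = 282*115 = 32430)
R(x)/L = (6 + 498)**2/32430 = 504**2*(1/32430) = 254016*(1/32430) = 42336/5405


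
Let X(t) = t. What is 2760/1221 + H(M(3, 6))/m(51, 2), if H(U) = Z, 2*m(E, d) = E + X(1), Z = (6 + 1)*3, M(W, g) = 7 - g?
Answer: 32467/10582 ≈ 3.0681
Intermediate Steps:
Z = 21 (Z = 7*3 = 21)
m(E, d) = ½ + E/2 (m(E, d) = (E + 1)/2 = (1 + E)/2 = ½ + E/2)
H(U) = 21
2760/1221 + H(M(3, 6))/m(51, 2) = 2760/1221 + 21/(½ + (½)*51) = 2760*(1/1221) + 21/(½ + 51/2) = 920/407 + 21/26 = 32467/10582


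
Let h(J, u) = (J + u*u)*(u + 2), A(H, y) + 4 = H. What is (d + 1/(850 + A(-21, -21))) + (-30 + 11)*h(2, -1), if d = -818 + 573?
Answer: -249149/825 ≈ -302.00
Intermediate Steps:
A(H, y) = -4 + H
h(J, u) = (2 + u)*(J + u**2) (h(J, u) = (J + u**2)*(2 + u) = (2 + u)*(J + u**2))
d = -245
(d + 1/(850 + A(-21, -21))) + (-30 + 11)*h(2, -1) = (-245 + 1/(850 + (-4 - 21))) + (-30 + 11)*((-1)**3 + 2*2 + 2*(-1)**2 + 2*(-1)) = (-245 + 1/(850 - 25)) - 19*(-1 + 4 + 2*1 - 2) = (-245 + 1/825) - 19*(-1 + 4 + 2 - 2) = (-245 + 1/825) - 19*3 = -202124/825 - 57 = -249149/825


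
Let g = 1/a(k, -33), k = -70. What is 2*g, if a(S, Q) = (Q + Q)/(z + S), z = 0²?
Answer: 70/33 ≈ 2.1212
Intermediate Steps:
z = 0
a(S, Q) = 2*Q/S (a(S, Q) = (Q + Q)/(0 + S) = (2*Q)/S = 2*Q/S)
g = 35/33 (g = 1/(2*(-33)/(-70)) = 1/(2*(-33)*(-1/70)) = 1/(33/35) = 35/33 ≈ 1.0606)
2*g = 2*(35/33) = 70/33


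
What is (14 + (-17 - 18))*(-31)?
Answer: 651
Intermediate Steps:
(14 + (-17 - 18))*(-31) = (14 - 35)*(-31) = -21*(-31) = 651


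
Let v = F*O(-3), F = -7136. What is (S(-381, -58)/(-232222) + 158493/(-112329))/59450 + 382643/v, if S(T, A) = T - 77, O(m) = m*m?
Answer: -16483146262609115401/2766571907612234400 ≈ -5.9580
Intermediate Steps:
O(m) = m**2
S(T, A) = -77 + T
v = -64224 (v = -7136*(-3)**2 = -7136*9 = -64224)
(S(-381, -58)/(-232222) + 158493/(-112329))/59450 + 382643/v = ((-77 - 381)/(-232222) + 158493/(-112329))/59450 + 382643/(-64224) = (-458*(-1/232222) + 158493*(-1/112329))*(1/59450) + 382643*(-1/64224) = (229/116111 - 52831/37443)*(1/59450) - 382643/64224 = -6125685794/4347544173*1/59450 - 382643/64224 = -3062842897/129230750542425 - 382643/64224 = -16483146262609115401/2766571907612234400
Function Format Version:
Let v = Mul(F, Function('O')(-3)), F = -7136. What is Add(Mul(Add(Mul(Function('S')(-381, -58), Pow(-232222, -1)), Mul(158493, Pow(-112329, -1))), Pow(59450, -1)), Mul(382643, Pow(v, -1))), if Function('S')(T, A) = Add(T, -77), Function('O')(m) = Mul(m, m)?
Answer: Rational(-16483146262609115401, 2766571907612234400) ≈ -5.9580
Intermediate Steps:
Function('O')(m) = Pow(m, 2)
Function('S')(T, A) = Add(-77, T)
v = -64224 (v = Mul(-7136, Pow(-3, 2)) = Mul(-7136, 9) = -64224)
Add(Mul(Add(Mul(Function('S')(-381, -58), Pow(-232222, -1)), Mul(158493, Pow(-112329, -1))), Pow(59450, -1)), Mul(382643, Pow(v, -1))) = Add(Mul(Add(Mul(Add(-77, -381), Pow(-232222, -1)), Mul(158493, Pow(-112329, -1))), Pow(59450, -1)), Mul(382643, Pow(-64224, -1))) = Add(Mul(Add(Mul(-458, Rational(-1, 232222)), Mul(158493, Rational(-1, 112329))), Rational(1, 59450)), Mul(382643, Rational(-1, 64224))) = Add(Mul(Add(Rational(229, 116111), Rational(-52831, 37443)), Rational(1, 59450)), Rational(-382643, 64224)) = Add(Mul(Rational(-6125685794, 4347544173), Rational(1, 59450)), Rational(-382643, 64224)) = Add(Rational(-3062842897, 129230750542425), Rational(-382643, 64224)) = Rational(-16483146262609115401, 2766571907612234400)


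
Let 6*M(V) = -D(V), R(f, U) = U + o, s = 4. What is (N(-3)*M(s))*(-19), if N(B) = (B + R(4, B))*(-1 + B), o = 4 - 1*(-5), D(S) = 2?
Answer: -76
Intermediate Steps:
o = 9 (o = 4 + 5 = 9)
R(f, U) = 9 + U (R(f, U) = U + 9 = 9 + U)
N(B) = (-1 + B)*(9 + 2*B) (N(B) = (B + (9 + B))*(-1 + B) = (9 + 2*B)*(-1 + B) = (-1 + B)*(9 + 2*B))
M(V) = -⅓ (M(V) = (-1*2)/6 = (⅙)*(-2) = -⅓)
(N(-3)*M(s))*(-19) = ((-9 + 2*(-3)² + 7*(-3))*(-⅓))*(-19) = ((-9 + 2*9 - 21)*(-⅓))*(-19) = ((-9 + 18 - 21)*(-⅓))*(-19) = -12*(-⅓)*(-19) = 4*(-19) = -76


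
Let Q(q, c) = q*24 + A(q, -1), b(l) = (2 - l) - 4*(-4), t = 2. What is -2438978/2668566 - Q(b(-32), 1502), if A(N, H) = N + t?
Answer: -1671741805/1334283 ≈ -1252.9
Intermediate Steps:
A(N, H) = 2 + N (A(N, H) = N + 2 = 2 + N)
b(l) = 18 - l (b(l) = (2 - l) + 16 = 18 - l)
Q(q, c) = 2 + 25*q (Q(q, c) = q*24 + (2 + q) = 24*q + (2 + q) = 2 + 25*q)
-2438978/2668566 - Q(b(-32), 1502) = -2438978/2668566 - (2 + 25*(18 - 1*(-32))) = -2438978*1/2668566 - (2 + 25*(18 + 32)) = -1219489/1334283 - (2 + 25*50) = -1219489/1334283 - (2 + 1250) = -1219489/1334283 - 1*1252 = -1219489/1334283 - 1252 = -1671741805/1334283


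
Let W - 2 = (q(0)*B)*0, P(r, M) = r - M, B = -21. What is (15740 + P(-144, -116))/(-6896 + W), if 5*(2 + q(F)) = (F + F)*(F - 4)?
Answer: -7856/3447 ≈ -2.2791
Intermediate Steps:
q(F) = -2 + 2*F*(-4 + F)/5 (q(F) = -2 + ((F + F)*(F - 4))/5 = -2 + ((2*F)*(-4 + F))/5 = -2 + (2*F*(-4 + F))/5 = -2 + 2*F*(-4 + F)/5)
W = 2 (W = 2 + ((-2 - 8/5*0 + (⅖)*0²)*(-21))*0 = 2 + ((-2 + 0 + (⅖)*0)*(-21))*0 = 2 + ((-2 + 0 + 0)*(-21))*0 = 2 - 2*(-21)*0 = 2 + 42*0 = 2 + 0 = 2)
(15740 + P(-144, -116))/(-6896 + W) = (15740 + (-144 - 1*(-116)))/(-6896 + 2) = (15740 + (-144 + 116))/(-6894) = (15740 - 28)*(-1/6894) = 15712*(-1/6894) = -7856/3447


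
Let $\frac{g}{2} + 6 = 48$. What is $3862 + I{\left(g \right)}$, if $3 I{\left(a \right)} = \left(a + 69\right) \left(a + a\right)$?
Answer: $12430$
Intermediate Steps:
$g = 84$ ($g = -12 + 2 \cdot 48 = -12 + 96 = 84$)
$I{\left(a \right)} = \frac{2 a \left(69 + a\right)}{3}$ ($I{\left(a \right)} = \frac{\left(a + 69\right) \left(a + a\right)}{3} = \frac{\left(69 + a\right) 2 a}{3} = \frac{2 a \left(69 + a\right)}{3}$)
$3862 + I{\left(g \right)} = 3862 + \frac{2}{3} \cdot 84 \left(69 + 84\right) = 3862 + \frac{2}{3} \cdot 84 \cdot 153 = 3862 + 8568 = 12430$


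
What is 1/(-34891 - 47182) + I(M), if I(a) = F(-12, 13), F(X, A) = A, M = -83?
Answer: 1066948/82073 ≈ 13.000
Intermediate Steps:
I(a) = 13
1/(-34891 - 47182) + I(M) = 1/(-34891 - 47182) + 13 = 1/(-82073) + 13 = -1/82073 + 13 = 1066948/82073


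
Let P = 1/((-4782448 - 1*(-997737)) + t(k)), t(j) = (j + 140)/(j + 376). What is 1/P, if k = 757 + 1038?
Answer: -8216605646/2171 ≈ -3.7847e+6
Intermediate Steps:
k = 1795
t(j) = (140 + j)/(376 + j)
P = -2171/8216605646 (P = 1/((-4782448 - 1*(-997737)) + (140 + 1795)/(376 + 1795)) = 1/((-4782448 + 997737) + 1935/2171) = 1/(-3784711 + (1/2171)*1935) = 1/(-3784711 + 1935/2171) = 1/(-8216605646/2171) = -2171/8216605646 ≈ -2.6422e-7)
1/P = 1/(-2171/8216605646) = -8216605646/2171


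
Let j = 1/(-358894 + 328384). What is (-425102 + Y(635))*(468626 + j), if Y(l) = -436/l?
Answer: -1929772739258493677/9686925 ≈ -1.9921e+11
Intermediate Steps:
j = -1/30510 (j = 1/(-30510) = -1/30510 ≈ -3.2776e-5)
(-425102 + Y(635))*(468626 + j) = (-425102 - 436/635)*(468626 - 1/30510) = (-425102 - 436*1/635)*(14297779259/30510) = (-425102 - 436/635)*(14297779259/30510) = -269940206/635*14297779259/30510 = -1929772739258493677/9686925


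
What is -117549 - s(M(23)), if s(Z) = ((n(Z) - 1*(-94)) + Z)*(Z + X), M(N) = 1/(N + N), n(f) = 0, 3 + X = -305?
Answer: -187461409/2116 ≈ -88592.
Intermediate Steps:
X = -308 (X = -3 - 305 = -308)
M(N) = 1/(2*N)
s(Z) = (-308 + Z)*(94 + Z) (s(Z) = ((0 - 1*(-94)) + Z)*(Z - 308) = ((0 + 94) + Z)*(-308 + Z) = (94 + Z)*(-308 + Z) = (-308 + Z)*(94 + Z))
-117549 - s(M(23)) = -117549 - (-28952 + ((1/2)/23)**2 - 107/23) = -117549 - (-28952 + ((1/2)*(1/23))**2 - 107/23) = -117549 - (-28952 + (1/46)**2 - 214*1/46) = -117549 - (-28952 + 1/2116 - 107/23) = -117549 - 1*(-61272275/2116) = -117549 + 61272275/2116 = -187461409/2116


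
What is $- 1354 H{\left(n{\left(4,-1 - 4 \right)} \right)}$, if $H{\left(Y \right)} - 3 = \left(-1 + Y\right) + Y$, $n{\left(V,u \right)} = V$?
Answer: $-13540$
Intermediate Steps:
$H{\left(Y \right)} = 2 + 2 Y$ ($H{\left(Y \right)} = 3 + \left(\left(-1 + Y\right) + Y\right) = 3 + \left(-1 + 2 Y\right) = 2 + 2 Y$)
$- 1354 H{\left(n{\left(4,-1 - 4 \right)} \right)} = - 1354 \left(2 + 2 \cdot 4\right) = - 1354 \left(2 + 8\right) = \left(-1354\right) 10 = -13540$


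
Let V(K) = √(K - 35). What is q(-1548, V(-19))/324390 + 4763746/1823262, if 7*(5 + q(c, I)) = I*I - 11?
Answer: 25754758639/9857466003 ≈ 2.6127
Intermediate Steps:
V(K) = √(-35 + K)
q(c, I) = -46/7 + I²/7 (q(c, I) = -5 + (I*I - 11)/7 = -5 + (I² - 11)/7 = -5 + (-11 + I²)/7 = -5 + (-11/7 + I²/7) = -46/7 + I²/7)
q(-1548, V(-19))/324390 + 4763746/1823262 = (-46/7 + (√(-35 - 19))²/7)/324390 + 4763746/1823262 = (-46/7 + (√(-54))²/7)*(1/324390) + 4763746*(1/1823262) = (-46/7 + (3*I*√6)²/7)*(1/324390) + 2381873/911631 = (-46/7 + (⅐)*(-54))*(1/324390) + 2381873/911631 = (-46/7 - 54/7)*(1/324390) + 2381873/911631 = -100/7*1/324390 + 2381873/911631 = -10/227073 + 2381873/911631 = 25754758639/9857466003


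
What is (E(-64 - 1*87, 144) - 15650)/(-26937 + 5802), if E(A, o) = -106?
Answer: 5252/7045 ≈ 0.74549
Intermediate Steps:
(E(-64 - 1*87, 144) - 15650)/(-26937 + 5802) = (-106 - 15650)/(-26937 + 5802) = -15756/(-21135) = -15756*(-1/21135) = 5252/7045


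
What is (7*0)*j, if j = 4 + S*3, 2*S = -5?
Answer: 0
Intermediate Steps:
S = -5/2 (S = (½)*(-5) = -5/2 ≈ -2.5000)
j = -7/2 (j = 4 - 5/2*3 = 4 - 15/2 = -7/2 ≈ -3.5000)
(7*0)*j = (7*0)*(-7/2) = 0*(-7/2) = 0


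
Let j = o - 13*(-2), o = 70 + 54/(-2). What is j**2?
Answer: 4761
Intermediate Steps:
o = 43 (o = 70 + 54*(-1/2) = 70 - 27 = 43)
j = 69 (j = 43 - 13*(-2) = 43 - 1*(-26) = 43 + 26 = 69)
j**2 = 69**2 = 4761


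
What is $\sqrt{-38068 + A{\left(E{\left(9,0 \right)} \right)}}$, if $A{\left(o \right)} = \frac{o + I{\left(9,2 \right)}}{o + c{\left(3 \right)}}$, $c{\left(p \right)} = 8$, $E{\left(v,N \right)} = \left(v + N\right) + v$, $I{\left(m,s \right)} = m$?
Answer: $\frac{i \sqrt{25733266}}{26} \approx 195.11 i$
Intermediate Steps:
$E{\left(v,N \right)} = N + 2 v$ ($E{\left(v,N \right)} = \left(N + v\right) + v = N + 2 v$)
$A{\left(o \right)} = \frac{9 + o}{8 + o}$ ($A{\left(o \right)} = \frac{o + 9}{o + 8} = \frac{9 + o}{8 + o}$)
$\sqrt{-38068 + A{\left(E{\left(9,0 \right)} \right)}} = \sqrt{-38068 + \frac{9 + \left(0 + 2 \cdot 9\right)}{8 + \left(0 + 2 \cdot 9\right)}} = \sqrt{-38068 + \frac{9 + \left(0 + 18\right)}{8 + \left(0 + 18\right)}} = \sqrt{-38068 + \frac{9 + 18}{8 + 18}} = \sqrt{-38068 + \frac{1}{26} \cdot 27} = \sqrt{-38068 + \frac{27}{26}} = \sqrt{- \frac{989741}{26}} = \frac{i \sqrt{25733266}}{26}$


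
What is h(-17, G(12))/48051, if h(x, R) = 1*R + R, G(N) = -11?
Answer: -22/48051 ≈ -0.00045785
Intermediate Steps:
h(x, R) = 2*R (h(x, R) = R + R = 2*R)
h(-17, G(12))/48051 = (2*(-11))/48051 = -22*1/48051 = -22/48051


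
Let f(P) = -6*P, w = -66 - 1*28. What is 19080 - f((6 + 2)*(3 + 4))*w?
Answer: -12504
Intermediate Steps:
w = -94 (w = -66 - 28 = -94)
19080 - f((6 + 2)*(3 + 4))*w = 19080 - (-6*(6 + 2)*(3 + 4))*(-94) = 19080 - (-48*7)*(-94) = 19080 - (-6*56)*(-94) = 19080 - (-336)*(-94) = 19080 - 1*31584 = 19080 - 31584 = -12504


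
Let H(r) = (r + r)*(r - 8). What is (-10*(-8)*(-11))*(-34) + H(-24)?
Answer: 31456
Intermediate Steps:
H(r) = 2*r*(-8 + r) (H(r) = (2*r)*(-8 + r) = 2*r*(-8 + r))
(-10*(-8)*(-11))*(-34) + H(-24) = (-10*(-8)*(-11))*(-34) + 2*(-24)*(-8 - 24) = (80*(-11))*(-34) + 2*(-24)*(-32) = -880*(-34) + 1536 = 29920 + 1536 = 31456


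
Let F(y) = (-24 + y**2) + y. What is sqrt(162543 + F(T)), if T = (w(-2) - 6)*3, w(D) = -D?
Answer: sqrt(162651) ≈ 403.30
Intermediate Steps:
T = -12 (T = (-1*(-2) - 6)*3 = (2 - 6)*3 = -4*3 = -12)
F(y) = -24 + y + y**2
sqrt(162543 + F(T)) = sqrt(162543 + (-24 - 12 + (-12)**2)) = sqrt(162543 + (-24 - 12 + 144)) = sqrt(162543 + 108) = sqrt(162651)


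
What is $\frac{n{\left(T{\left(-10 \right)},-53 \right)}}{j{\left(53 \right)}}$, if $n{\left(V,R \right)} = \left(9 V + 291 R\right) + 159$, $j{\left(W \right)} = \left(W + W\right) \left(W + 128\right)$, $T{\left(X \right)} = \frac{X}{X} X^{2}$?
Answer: $- \frac{7182}{9593} \approx -0.74867$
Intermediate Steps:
$T{\left(X \right)} = X^{2}$ ($T{\left(X \right)} = 1 X^{2} = X^{2}$)
$j{\left(W \right)} = 2 W \left(128 + W\right)$
$n{\left(V,R \right)} = 159 + 9 V + 291 R$
$\frac{n{\left(T{\left(-10 \right)},-53 \right)}}{j{\left(53 \right)}} = \frac{159 + 9 \left(-10\right)^{2} + 291 \left(-53\right)}{2 \cdot 53 \left(128 + 53\right)} = \frac{159 + 9 \cdot 100 - 15423}{2 \cdot 53 \cdot 181} = \frac{159 + 900 - 15423}{19186} = \left(-14364\right) \frac{1}{19186} = - \frac{7182}{9593}$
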